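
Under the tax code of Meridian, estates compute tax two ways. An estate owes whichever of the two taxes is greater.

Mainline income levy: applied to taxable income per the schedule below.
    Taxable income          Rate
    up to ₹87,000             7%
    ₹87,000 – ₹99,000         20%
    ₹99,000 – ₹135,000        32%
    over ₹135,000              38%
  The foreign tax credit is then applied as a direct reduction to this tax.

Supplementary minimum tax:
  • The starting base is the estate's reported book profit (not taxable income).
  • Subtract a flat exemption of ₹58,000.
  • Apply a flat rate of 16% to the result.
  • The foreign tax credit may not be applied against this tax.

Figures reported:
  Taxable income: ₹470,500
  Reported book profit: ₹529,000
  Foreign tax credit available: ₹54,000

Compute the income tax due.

Supplementary minimum tax:
  Base (reported book profit): ₹529,000
  Less exemption ₹58,000 → base ₹471,000
  ₹471,000 × 16% = ₹75,360

Mainline income levy:
  ₹87,000 × 7% = ₹6,090
  ₹12,000 × 20% = ₹2,400
  ₹36,000 × 32% = ₹11,520
  ₹335,500 × 38% = ₹127,490
  → ₹147,500
  Less foreign tax credit ₹54,000 → ₹93,500

₹93,500 > ₹75,360, so the mainline income levy governs.

₹93,500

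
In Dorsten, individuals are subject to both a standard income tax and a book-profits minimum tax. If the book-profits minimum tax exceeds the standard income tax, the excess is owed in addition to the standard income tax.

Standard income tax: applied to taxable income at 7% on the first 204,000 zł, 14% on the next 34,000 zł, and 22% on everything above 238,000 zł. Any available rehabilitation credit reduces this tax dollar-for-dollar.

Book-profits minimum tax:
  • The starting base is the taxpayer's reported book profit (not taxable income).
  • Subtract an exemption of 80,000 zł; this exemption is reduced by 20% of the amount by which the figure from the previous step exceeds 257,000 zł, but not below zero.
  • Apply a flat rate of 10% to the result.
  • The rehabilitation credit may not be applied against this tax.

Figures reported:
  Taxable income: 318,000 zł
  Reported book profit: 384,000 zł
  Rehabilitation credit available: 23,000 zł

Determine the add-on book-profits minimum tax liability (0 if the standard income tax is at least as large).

19,300 zł

Book-profits minimum tax:
  Base (reported book profit): 384,000 zł
  Exemption: 80,000 zł − 20% × (384,000 zł − 257,000 zł) = 80,000 zł − 25,400 zł = 54,600 zł
  Base: 384,000 zł − 54,600 zł = 329,400 zł
  329,400 zł × 10% = 32,940 zł

Standard income tax:
  204,000 zł × 7% = 14,280 zł
  34,000 zł × 14% = 4,760 zł
  80,000 zł × 22% = 17,600 zł
  → 36,640 zł
  Less rehabilitation credit 23,000 zł → 13,640 zł

Excess of book-profits minimum tax over standard income tax: 32,940 zł − 13,640 zł = 19,300 zł.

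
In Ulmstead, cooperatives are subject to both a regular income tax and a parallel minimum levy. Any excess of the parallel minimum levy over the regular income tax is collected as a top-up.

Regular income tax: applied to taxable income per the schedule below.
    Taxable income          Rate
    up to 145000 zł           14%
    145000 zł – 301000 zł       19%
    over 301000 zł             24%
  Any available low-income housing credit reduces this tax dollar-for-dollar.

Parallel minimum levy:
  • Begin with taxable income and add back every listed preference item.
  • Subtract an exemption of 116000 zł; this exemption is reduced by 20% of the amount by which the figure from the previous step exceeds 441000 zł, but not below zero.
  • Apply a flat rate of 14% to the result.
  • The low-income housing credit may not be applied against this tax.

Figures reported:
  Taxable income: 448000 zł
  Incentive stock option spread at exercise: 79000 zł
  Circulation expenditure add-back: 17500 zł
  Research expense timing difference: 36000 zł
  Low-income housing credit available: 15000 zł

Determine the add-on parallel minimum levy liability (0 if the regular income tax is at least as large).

0 zł

Parallel minimum levy:
  Adjusted income: 448000 zł + 79000 zł + 17500 zł + 36000 zł = 580500 zł
  Exemption: 116000 zł − 20% × (580500 zł − 441000 zł) = 116000 zł − 27900 zł = 88100 zł
  Base: 580500 zł − 88100 zł = 492400 zł
  492400 zł × 14% = 68936 zł

Regular income tax:
  145000 zł × 14% = 20300 zł
  156000 zł × 19% = 29640 zł
  147000 zł × 24% = 35280 zł
  → 85220 zł
  Less low-income housing credit 15000 zł → 70220 zł

68936 zł ≤ 70220 zł, so no add-on is due.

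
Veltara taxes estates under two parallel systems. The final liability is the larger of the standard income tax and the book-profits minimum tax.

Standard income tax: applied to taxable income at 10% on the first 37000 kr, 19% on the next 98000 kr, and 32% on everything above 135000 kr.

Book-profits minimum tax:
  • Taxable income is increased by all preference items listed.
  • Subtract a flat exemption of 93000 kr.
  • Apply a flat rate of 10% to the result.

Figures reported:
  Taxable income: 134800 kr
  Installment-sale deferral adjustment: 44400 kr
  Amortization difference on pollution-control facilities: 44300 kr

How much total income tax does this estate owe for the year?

22282 kr

Book-profits minimum tax:
  Adjusted income: 134800 kr + 44400 kr + 44300 kr = 223500 kr
  Less exemption 93000 kr → base 130500 kr
  130500 kr × 10% = 13050 kr

Standard income tax:
  37000 kr × 10% = 3700 kr
  97800 kr × 19% = 18582 kr
  → 22282 kr

22282 kr > 13050 kr, so the standard income tax governs.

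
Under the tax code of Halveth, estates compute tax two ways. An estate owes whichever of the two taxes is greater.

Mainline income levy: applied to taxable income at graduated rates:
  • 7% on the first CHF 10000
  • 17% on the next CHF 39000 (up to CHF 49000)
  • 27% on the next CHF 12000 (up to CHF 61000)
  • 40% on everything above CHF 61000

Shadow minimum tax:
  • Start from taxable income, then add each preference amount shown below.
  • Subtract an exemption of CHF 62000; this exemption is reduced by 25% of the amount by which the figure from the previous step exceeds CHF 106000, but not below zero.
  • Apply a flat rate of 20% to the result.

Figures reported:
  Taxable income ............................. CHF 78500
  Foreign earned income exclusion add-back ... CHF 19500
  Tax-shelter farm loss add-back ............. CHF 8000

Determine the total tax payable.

CHF 17570

Mainline income levy:
  CHF 10000 × 7% = CHF 700
  CHF 39000 × 17% = CHF 6630
  CHF 12000 × 27% = CHF 3240
  CHF 17500 × 40% = CHF 7000
  → CHF 17570

Shadow minimum tax:
  Adjusted income: CHF 78500 + CHF 19500 + CHF 8000 = CHF 106000
  Exemption: CHF 106000 ≤ CHF 106000, so full CHF 62000 applies
  Base: CHF 106000 − CHF 62000 = CHF 44000
  CHF 44000 × 20% = CHF 8800

CHF 17570 > CHF 8800, so the mainline income levy governs.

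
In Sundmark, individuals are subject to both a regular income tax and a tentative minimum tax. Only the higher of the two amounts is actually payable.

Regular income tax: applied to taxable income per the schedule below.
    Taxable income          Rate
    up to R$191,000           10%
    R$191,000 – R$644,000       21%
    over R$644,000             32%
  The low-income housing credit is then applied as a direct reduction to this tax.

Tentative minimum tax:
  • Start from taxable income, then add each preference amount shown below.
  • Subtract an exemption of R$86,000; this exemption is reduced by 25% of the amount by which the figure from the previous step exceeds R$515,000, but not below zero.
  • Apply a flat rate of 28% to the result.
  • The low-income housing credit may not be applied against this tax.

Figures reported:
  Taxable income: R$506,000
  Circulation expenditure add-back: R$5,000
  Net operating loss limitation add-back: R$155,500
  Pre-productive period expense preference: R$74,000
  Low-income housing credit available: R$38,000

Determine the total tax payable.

Tentative minimum tax:
  Adjusted income: R$506,000 + R$5,000 + R$155,500 + R$74,000 = R$740,500
  Exemption: R$86,000 − 25% × (R$740,500 − R$515,000) = R$86,000 − R$56,375 = R$29,625
  Base: R$740,500 − R$29,625 = R$710,875
  R$710,875 × 28% = R$199,045

Regular income tax:
  R$191,000 × 10% = R$19,100
  R$315,000 × 21% = R$66,150
  → R$85,250
  Less low-income housing credit R$38,000 → R$47,250

R$199,045 > R$47,250, so the tentative minimum tax is the binding amount.

R$199,045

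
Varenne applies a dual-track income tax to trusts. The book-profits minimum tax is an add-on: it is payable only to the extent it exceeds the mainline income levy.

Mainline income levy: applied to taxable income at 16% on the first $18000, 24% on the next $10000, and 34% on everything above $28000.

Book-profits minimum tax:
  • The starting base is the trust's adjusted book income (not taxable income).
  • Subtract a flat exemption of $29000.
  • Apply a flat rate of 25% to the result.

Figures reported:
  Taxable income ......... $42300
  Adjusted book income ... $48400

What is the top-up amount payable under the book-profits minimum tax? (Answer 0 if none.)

$0

Mainline income levy:
  $18000 × 16% = $2880
  $10000 × 24% = $2400
  $14300 × 34% = $4862
  → $10142

Book-profits minimum tax:
  Base (adjusted book income): $48400
  Less exemption $29000 → base $19400
  $19400 × 25% = $4850

$4850 ≤ $10142, so no add-on is due.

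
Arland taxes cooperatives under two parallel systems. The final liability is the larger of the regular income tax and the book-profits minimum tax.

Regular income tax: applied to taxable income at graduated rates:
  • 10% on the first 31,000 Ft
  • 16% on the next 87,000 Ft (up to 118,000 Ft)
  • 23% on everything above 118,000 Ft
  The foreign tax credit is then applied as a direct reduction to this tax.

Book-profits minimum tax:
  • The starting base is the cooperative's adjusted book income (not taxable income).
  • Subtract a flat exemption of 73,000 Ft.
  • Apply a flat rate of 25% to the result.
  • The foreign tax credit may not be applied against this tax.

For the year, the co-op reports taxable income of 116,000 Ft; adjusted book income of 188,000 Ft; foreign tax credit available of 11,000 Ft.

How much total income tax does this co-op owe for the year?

Regular income tax:
  31,000 Ft × 10% = 3,100 Ft
  85,000 Ft × 16% = 13,600 Ft
  → 16,700 Ft
  Less foreign tax credit 11,000 Ft → 5,700 Ft

Book-profits minimum tax:
  Base (adjusted book income): 188,000 Ft
  Less exemption 73,000 Ft → base 115,000 Ft
  115,000 Ft × 25% = 28,750 Ft

28,750 Ft > 5,700 Ft, so the book-profits minimum tax is the binding amount.

28,750 Ft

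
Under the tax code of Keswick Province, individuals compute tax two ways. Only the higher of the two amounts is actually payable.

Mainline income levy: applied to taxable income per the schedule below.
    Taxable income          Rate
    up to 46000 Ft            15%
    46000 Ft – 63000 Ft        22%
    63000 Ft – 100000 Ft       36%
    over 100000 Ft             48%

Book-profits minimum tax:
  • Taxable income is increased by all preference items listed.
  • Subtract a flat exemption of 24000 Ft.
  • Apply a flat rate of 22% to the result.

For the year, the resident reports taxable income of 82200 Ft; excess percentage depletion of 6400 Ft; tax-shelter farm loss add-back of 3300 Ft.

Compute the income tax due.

Book-profits minimum tax:
  Adjusted income: 82200 Ft + 6400 Ft + 3300 Ft = 91900 Ft
  Less exemption 24000 Ft → base 67900 Ft
  67900 Ft × 22% = 14938 Ft

Mainline income levy:
  46000 Ft × 15% = 6900 Ft
  17000 Ft × 22% = 3740 Ft
  19200 Ft × 36% = 6912 Ft
  → 17552 Ft

17552 Ft > 14938 Ft, so the mainline income levy governs.

17552 Ft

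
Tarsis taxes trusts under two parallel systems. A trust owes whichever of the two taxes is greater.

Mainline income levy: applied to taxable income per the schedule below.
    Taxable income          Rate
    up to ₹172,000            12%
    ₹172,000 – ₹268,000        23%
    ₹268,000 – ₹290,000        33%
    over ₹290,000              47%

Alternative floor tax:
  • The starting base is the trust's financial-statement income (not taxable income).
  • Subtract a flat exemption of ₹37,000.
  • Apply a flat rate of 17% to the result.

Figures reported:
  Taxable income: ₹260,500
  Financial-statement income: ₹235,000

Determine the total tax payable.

Alternative floor tax:
  Base (financial-statement income): ₹235,000
  Less exemption ₹37,000 → base ₹198,000
  ₹198,000 × 17% = ₹33,660

Mainline income levy:
  ₹172,000 × 12% = ₹20,640
  ₹88,500 × 23% = ₹20,355
  → ₹40,995

₹40,995 > ₹33,660, so the mainline income levy governs.

₹40,995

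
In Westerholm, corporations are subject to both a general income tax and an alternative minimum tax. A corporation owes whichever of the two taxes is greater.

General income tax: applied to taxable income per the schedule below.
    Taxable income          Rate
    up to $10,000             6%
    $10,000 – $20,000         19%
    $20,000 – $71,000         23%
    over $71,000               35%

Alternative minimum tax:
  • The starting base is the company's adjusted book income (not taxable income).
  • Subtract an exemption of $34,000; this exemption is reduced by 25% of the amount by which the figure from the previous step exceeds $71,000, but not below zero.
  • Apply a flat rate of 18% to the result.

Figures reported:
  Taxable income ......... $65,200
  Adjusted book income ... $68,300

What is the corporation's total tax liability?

$12,896

General income tax:
  $10,000 × 6% = $600
  $10,000 × 19% = $1,900
  $45,200 × 23% = $10,396
  → $12,896

Alternative minimum tax:
  Base (adjusted book income): $68,300
  Exemption: $68,300 ≤ $71,000, so full $34,000 applies
  Base: $68,300 − $34,000 = $34,300
  $34,300 × 18% = $6,174

$12,896 > $6,174, so the general income tax governs.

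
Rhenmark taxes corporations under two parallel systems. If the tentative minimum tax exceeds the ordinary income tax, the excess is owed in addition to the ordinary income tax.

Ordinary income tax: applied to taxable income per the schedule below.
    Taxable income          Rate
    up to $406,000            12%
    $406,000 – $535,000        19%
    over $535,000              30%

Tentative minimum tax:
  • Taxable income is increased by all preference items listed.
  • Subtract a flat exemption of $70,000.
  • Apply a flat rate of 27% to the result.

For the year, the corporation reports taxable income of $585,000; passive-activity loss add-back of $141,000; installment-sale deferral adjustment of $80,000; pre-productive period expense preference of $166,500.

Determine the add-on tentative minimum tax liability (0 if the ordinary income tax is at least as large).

Ordinary income tax:
  $406,000 × 12% = $48,720
  $129,000 × 19% = $24,510
  $50,000 × 30% = $15,000
  → $88,230

Tentative minimum tax:
  Adjusted income: $585,000 + $141,000 + $80,000 + $166,500 = $972,500
  Less exemption $70,000 → base $902,500
  $902,500 × 27% = $243,675

Excess of tentative minimum tax over ordinary income tax: $243,675 − $88,230 = $155,445.

$155,445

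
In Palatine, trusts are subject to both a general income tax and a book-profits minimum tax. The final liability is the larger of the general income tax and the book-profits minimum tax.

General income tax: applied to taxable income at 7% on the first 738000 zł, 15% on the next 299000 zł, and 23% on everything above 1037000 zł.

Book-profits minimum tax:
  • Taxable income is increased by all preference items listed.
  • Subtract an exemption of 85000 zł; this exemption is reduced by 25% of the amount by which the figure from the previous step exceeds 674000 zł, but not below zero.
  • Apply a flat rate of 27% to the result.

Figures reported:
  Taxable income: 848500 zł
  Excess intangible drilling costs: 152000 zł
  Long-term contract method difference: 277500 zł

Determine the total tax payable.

Book-profits minimum tax:
  Adjusted income: 848500 zł + 152000 zł + 277500 zł = 1278000 zł
  Exemption: 25% × (1278000 zł − 674000 zł) = 151000 zł ≥ 85000 zł, so the exemption is fully phased out
  Base: 1278000 zł − 0 zł = 1278000 zł
  1278000 zł × 27% = 345060 zł

General income tax:
  738000 zł × 7% = 51660 zł
  110500 zł × 15% = 16575 zł
  → 68235 zł

345060 zł > 68235 zł, so the book-profits minimum tax is the binding amount.

345060 zł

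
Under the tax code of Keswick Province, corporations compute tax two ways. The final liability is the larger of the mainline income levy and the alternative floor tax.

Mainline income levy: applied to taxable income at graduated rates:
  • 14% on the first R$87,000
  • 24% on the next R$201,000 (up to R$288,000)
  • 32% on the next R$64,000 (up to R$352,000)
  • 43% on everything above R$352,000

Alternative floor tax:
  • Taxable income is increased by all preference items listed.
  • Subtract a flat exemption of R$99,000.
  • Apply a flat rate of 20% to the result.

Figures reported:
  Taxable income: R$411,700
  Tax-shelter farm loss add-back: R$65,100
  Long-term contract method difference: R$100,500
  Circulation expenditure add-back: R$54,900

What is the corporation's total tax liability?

R$106,640

Mainline income levy:
  R$87,000 × 14% = R$12,180
  R$201,000 × 24% = R$48,240
  R$64,000 × 32% = R$20,480
  R$59,700 × 43% = R$25,671
  → R$106,571

Alternative floor tax:
  Adjusted income: R$411,700 + R$65,100 + R$100,500 + R$54,900 = R$632,200
  Less exemption R$99,000 → base R$533,200
  R$533,200 × 20% = R$106,640

R$106,640 > R$106,571, so the alternative floor tax is the binding amount.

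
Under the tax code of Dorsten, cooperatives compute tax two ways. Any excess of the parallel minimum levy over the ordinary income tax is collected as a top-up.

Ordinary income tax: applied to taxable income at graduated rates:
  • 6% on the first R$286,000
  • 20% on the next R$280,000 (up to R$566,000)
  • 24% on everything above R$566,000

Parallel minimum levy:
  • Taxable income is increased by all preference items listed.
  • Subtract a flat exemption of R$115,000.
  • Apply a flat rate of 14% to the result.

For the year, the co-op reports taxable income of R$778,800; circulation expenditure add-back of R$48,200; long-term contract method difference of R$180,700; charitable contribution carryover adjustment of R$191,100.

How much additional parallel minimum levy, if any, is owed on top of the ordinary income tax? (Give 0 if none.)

R$27,500

Parallel minimum levy:
  Adjusted income: R$778,800 + R$48,200 + R$180,700 + R$191,100 = R$1,198,800
  Less exemption R$115,000 → base R$1,083,800
  R$1,083,800 × 14% = R$151,732

Ordinary income tax:
  R$286,000 × 6% = R$17,160
  R$280,000 × 20% = R$56,000
  R$212,800 × 24% = R$51,072
  → R$124,232

Excess of parallel minimum levy over ordinary income tax: R$151,732 − R$124,232 = R$27,500.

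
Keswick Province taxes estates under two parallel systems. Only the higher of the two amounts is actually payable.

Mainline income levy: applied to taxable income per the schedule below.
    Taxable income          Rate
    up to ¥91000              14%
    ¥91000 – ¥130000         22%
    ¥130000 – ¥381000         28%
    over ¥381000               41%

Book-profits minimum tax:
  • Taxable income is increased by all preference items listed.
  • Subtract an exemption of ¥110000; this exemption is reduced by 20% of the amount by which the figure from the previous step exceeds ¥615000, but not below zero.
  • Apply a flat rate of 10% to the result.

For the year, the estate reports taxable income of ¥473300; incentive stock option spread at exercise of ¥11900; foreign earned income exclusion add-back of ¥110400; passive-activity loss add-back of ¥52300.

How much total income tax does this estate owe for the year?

¥129443

Mainline income levy:
  ¥91000 × 14% = ¥12740
  ¥39000 × 22% = ¥8580
  ¥251000 × 28% = ¥70280
  ¥92300 × 41% = ¥37843
  → ¥129443

Book-profits minimum tax:
  Adjusted income: ¥473300 + ¥11900 + ¥110400 + ¥52300 = ¥647900
  Exemption: ¥110000 − 20% × (¥647900 − ¥615000) = ¥110000 − ¥6580 = ¥103420
  Base: ¥647900 − ¥103420 = ¥544480
  ¥544480 × 10% = ¥54448

¥129443 > ¥54448, so the mainline income levy governs.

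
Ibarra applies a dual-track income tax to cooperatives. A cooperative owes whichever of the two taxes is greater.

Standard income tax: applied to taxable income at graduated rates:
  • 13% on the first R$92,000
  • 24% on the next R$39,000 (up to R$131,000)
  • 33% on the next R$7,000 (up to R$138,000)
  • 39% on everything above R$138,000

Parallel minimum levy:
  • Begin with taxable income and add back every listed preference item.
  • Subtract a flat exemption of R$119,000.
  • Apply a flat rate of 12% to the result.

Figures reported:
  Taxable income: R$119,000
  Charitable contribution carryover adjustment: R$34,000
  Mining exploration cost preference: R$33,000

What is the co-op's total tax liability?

R$18,440

Parallel minimum levy:
  Adjusted income: R$119,000 + R$34,000 + R$33,000 = R$186,000
  Less exemption R$119,000 → base R$67,000
  R$67,000 × 12% = R$8,040

Standard income tax:
  R$92,000 × 13% = R$11,960
  R$27,000 × 24% = R$6,480
  → R$18,440

R$18,440 > R$8,040, so the standard income tax governs.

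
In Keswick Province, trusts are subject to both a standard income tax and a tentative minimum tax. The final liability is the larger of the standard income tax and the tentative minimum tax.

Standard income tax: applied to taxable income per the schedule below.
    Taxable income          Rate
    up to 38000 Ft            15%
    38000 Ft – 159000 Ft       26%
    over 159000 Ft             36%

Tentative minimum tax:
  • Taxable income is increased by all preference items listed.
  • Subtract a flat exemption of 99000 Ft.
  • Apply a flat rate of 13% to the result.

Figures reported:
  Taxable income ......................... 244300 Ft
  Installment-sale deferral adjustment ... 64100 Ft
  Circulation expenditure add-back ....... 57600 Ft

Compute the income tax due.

67868 Ft

Standard income tax:
  38000 Ft × 15% = 5700 Ft
  121000 Ft × 26% = 31460 Ft
  85300 Ft × 36% = 30708 Ft
  → 67868 Ft

Tentative minimum tax:
  Adjusted income: 244300 Ft + 64100 Ft + 57600 Ft = 366000 Ft
  Less exemption 99000 Ft → base 267000 Ft
  267000 Ft × 13% = 34710 Ft

67868 Ft > 34710 Ft, so the standard income tax governs.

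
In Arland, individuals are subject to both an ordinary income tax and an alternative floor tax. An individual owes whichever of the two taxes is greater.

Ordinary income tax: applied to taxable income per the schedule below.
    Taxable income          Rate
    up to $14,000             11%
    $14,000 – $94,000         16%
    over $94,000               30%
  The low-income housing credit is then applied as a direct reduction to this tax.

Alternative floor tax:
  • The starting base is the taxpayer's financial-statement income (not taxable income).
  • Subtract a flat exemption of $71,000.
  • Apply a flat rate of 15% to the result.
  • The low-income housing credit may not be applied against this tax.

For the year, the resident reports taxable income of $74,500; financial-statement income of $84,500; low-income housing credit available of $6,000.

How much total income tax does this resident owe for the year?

Ordinary income tax:
  $14,000 × 11% = $1,540
  $60,500 × 16% = $9,680
  → $11,220
  Less low-income housing credit $6,000 → $5,220

Alternative floor tax:
  Base (financial-statement income): $84,500
  Less exemption $71,000 → base $13,500
  $13,500 × 15% = $2,025

$5,220 > $2,025, so the ordinary income tax governs.

$5,220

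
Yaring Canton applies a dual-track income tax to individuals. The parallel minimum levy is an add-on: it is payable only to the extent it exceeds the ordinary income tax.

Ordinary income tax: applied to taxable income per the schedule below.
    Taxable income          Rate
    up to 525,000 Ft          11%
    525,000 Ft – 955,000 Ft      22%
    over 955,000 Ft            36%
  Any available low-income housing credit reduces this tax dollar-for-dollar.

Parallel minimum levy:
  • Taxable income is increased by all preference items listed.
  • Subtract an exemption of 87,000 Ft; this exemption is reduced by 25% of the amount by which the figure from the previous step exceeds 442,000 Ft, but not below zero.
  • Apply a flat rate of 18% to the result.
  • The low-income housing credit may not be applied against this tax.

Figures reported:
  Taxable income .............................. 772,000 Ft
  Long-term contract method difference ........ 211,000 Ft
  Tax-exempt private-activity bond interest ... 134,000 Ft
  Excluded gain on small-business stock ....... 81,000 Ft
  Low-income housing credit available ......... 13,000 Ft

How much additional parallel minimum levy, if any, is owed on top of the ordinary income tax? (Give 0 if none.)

116,550 Ft

Parallel minimum levy:
  Adjusted income: 772,000 Ft + 211,000 Ft + 134,000 Ft + 81,000 Ft = 1,198,000 Ft
  Exemption: 25% × (1,198,000 Ft − 442,000 Ft) = 189,000 Ft ≥ 87,000 Ft, so the exemption is fully phased out
  Base: 1,198,000 Ft − 0 Ft = 1,198,000 Ft
  1,198,000 Ft × 18% = 215,640 Ft

Ordinary income tax:
  525,000 Ft × 11% = 57,750 Ft
  247,000 Ft × 22% = 54,340 Ft
  → 112,090 Ft
  Less low-income housing credit 13,000 Ft → 99,090 Ft

Excess of parallel minimum levy over ordinary income tax: 215,640 Ft − 99,090 Ft = 116,550 Ft.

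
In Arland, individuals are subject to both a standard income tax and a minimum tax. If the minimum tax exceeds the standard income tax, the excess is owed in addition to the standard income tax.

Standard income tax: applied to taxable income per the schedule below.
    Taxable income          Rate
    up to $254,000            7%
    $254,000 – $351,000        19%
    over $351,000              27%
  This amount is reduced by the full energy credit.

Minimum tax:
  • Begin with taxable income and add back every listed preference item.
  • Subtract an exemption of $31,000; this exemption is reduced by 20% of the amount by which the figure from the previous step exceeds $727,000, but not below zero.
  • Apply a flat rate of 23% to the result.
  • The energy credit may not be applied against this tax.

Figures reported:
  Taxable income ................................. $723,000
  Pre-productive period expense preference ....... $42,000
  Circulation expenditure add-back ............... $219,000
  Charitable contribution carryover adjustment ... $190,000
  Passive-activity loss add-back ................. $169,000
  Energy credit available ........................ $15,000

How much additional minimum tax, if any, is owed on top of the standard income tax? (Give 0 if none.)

$187,240

Minimum tax:
  Adjusted income: $723,000 + $42,000 + $219,000 + $190,000 + $169,000 = $1,343,000
  Exemption: 20% × ($1,343,000 − $727,000) = $123,200 ≥ $31,000, so the exemption is fully phased out
  Base: $1,343,000 − $0 = $1,343,000
  $1,343,000 × 23% = $308,890

Standard income tax:
  $254,000 × 7% = $17,780
  $97,000 × 19% = $18,430
  $372,000 × 27% = $100,440
  → $136,650
  Less energy credit $15,000 → $121,650

Excess of minimum tax over standard income tax: $308,890 − $121,650 = $187,240.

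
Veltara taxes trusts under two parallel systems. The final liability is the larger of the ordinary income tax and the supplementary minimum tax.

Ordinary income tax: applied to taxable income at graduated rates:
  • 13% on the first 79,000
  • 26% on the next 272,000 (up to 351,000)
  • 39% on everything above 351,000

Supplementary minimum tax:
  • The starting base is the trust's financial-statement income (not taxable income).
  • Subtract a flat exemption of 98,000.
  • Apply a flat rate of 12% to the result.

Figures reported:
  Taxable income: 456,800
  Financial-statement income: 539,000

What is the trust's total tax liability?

Ordinary income tax:
  79,000 × 13% = 10,270
  272,000 × 26% = 70,720
  105,800 × 39% = 41,262
  → 122,252

Supplementary minimum tax:
  Base (financial-statement income): 539,000
  Less exemption 98,000 → base 441,000
  441,000 × 12% = 52,920

122,252 > 52,920, so the ordinary income tax governs.

122,252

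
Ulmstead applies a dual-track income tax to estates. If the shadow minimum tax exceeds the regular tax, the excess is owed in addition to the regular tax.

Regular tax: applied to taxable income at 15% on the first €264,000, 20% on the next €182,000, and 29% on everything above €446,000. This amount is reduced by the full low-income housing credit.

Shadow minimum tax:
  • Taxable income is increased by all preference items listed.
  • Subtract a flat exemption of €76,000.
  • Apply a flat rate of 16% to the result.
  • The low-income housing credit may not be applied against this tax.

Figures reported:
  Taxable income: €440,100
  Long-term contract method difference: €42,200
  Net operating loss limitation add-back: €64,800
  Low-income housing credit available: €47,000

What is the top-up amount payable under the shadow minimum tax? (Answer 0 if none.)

Shadow minimum tax:
  Adjusted income: €440,100 + €42,200 + €64,800 = €547,100
  Less exemption €76,000 → base €471,100
  €471,100 × 16% = €75,376

Regular tax:
  €264,000 × 15% = €39,600
  €176,100 × 20% = €35,220
  → €74,820
  Less low-income housing credit €47,000 → €27,820

Excess of shadow minimum tax over regular tax: €75,376 − €27,820 = €47,556.

€47,556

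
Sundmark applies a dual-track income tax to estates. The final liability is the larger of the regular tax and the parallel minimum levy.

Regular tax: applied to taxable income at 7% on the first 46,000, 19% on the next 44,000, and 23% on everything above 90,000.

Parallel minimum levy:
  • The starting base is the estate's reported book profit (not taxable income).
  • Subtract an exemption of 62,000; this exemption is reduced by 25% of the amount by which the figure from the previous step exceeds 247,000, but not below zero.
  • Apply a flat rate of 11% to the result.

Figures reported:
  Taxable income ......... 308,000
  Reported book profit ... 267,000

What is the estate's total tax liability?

61,720

Parallel minimum levy:
  Base (reported book profit): 267,000
  Exemption: 62,000 − 25% × (267,000 − 247,000) = 62,000 − 5,000 = 57,000
  Base: 267,000 − 57,000 = 210,000
  210,000 × 11% = 23,100

Regular tax:
  46,000 × 7% = 3,220
  44,000 × 19% = 8,360
  218,000 × 23% = 50,140
  → 61,720

61,720 > 23,100, so the regular tax governs.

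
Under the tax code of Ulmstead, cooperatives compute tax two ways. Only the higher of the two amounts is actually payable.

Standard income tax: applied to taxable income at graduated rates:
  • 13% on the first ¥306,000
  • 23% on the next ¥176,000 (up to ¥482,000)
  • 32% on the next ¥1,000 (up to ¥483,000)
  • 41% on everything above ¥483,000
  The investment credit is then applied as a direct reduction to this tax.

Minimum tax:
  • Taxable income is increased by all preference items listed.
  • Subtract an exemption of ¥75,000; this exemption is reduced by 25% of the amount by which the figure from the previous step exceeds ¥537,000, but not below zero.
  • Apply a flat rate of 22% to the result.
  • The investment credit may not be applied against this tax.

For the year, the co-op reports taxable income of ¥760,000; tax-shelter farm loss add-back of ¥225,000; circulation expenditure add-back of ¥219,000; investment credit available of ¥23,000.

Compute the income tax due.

¥264,880

Standard income tax:
  ¥306,000 × 13% = ¥39,780
  ¥176,000 × 23% = ¥40,480
  ¥1,000 × 32% = ¥320
  ¥277,000 × 41% = ¥113,570
  → ¥194,150
  Less investment credit ¥23,000 → ¥171,150

Minimum tax:
  Adjusted income: ¥760,000 + ¥225,000 + ¥219,000 = ¥1,204,000
  Exemption: 25% × (¥1,204,000 − ¥537,000) = ¥166,750 ≥ ¥75,000, so the exemption is fully phased out
  Base: ¥1,204,000 − ¥0 = ¥1,204,000
  ¥1,204,000 × 22% = ¥264,880

¥264,880 > ¥171,150, so the minimum tax is the binding amount.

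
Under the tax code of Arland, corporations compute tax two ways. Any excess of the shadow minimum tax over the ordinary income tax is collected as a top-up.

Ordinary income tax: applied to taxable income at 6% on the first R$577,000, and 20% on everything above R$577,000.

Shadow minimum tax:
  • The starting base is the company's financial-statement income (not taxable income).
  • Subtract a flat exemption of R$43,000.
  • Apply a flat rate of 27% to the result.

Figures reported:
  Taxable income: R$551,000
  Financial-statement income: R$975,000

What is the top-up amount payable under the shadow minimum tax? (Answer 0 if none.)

Shadow minimum tax:
  Base (financial-statement income): R$975,000
  Less exemption R$43,000 → base R$932,000
  R$932,000 × 27% = R$251,640

Ordinary income tax:
  R$551,000 × 6% = R$33,060

Excess of shadow minimum tax over ordinary income tax: R$251,640 − R$33,060 = R$218,580.

R$218,580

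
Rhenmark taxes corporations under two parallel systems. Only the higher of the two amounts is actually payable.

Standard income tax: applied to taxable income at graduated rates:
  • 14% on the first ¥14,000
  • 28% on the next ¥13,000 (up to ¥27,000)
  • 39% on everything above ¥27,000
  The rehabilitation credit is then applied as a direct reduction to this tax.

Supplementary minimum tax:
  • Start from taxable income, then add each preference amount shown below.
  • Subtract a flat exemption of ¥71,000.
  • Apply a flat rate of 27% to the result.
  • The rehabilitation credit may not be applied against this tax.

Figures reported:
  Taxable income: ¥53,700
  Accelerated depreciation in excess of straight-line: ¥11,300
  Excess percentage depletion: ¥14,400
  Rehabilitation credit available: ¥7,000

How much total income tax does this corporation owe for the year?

¥9,013

Supplementary minimum tax:
  Adjusted income: ¥53,700 + ¥11,300 + ¥14,400 = ¥79,400
  Less exemption ¥71,000 → base ¥8,400
  ¥8,400 × 27% = ¥2,268

Standard income tax:
  ¥14,000 × 14% = ¥1,960
  ¥13,000 × 28% = ¥3,640
  ¥26,700 × 39% = ¥10,413
  → ¥16,013
  Less rehabilitation credit ¥7,000 → ¥9,013

¥9,013 > ¥2,268, so the standard income tax governs.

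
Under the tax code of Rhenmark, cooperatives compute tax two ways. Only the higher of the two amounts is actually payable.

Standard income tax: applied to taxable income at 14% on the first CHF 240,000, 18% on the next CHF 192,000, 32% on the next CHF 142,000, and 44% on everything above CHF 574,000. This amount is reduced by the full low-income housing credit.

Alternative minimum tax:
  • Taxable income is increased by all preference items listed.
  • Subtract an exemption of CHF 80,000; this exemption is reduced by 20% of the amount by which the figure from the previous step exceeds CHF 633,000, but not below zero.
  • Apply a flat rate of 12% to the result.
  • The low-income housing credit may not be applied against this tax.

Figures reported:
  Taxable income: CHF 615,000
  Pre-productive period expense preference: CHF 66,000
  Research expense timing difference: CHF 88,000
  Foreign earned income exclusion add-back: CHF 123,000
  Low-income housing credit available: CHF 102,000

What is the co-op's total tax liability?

Standard income tax:
  CHF 240,000 × 14% = CHF 33,600
  CHF 192,000 × 18% = CHF 34,560
  CHF 142,000 × 32% = CHF 45,440
  CHF 41,000 × 44% = CHF 18,040
  → CHF 131,640
  Less low-income housing credit CHF 102,000 → CHF 29,640

Alternative minimum tax:
  Adjusted income: CHF 615,000 + CHF 66,000 + CHF 88,000 + CHF 123,000 = CHF 892,000
  Exemption: CHF 80,000 − 20% × (CHF 892,000 − CHF 633,000) = CHF 80,000 − CHF 51,800 = CHF 28,200
  Base: CHF 892,000 − CHF 28,200 = CHF 863,800
  CHF 863,800 × 12% = CHF 103,656

CHF 103,656 > CHF 29,640, so the alternative minimum tax is the binding amount.

CHF 103,656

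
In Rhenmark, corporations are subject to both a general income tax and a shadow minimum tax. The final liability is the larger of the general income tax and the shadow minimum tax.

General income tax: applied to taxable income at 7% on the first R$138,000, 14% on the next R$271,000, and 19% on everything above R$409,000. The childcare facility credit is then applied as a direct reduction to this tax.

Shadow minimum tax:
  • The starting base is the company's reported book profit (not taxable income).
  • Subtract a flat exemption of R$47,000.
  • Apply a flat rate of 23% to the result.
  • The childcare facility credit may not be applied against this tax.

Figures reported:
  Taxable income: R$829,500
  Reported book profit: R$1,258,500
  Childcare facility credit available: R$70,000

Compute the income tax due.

Shadow minimum tax:
  Base (reported book profit): R$1,258,500
  Less exemption R$47,000 → base R$1,211,500
  R$1,211,500 × 23% = R$278,645

General income tax:
  R$138,000 × 7% = R$9,660
  R$271,000 × 14% = R$37,940
  R$420,500 × 19% = R$79,895
  → R$127,495
  Less childcare facility credit R$70,000 → R$57,495

R$278,645 > R$57,495, so the shadow minimum tax is the binding amount.

R$278,645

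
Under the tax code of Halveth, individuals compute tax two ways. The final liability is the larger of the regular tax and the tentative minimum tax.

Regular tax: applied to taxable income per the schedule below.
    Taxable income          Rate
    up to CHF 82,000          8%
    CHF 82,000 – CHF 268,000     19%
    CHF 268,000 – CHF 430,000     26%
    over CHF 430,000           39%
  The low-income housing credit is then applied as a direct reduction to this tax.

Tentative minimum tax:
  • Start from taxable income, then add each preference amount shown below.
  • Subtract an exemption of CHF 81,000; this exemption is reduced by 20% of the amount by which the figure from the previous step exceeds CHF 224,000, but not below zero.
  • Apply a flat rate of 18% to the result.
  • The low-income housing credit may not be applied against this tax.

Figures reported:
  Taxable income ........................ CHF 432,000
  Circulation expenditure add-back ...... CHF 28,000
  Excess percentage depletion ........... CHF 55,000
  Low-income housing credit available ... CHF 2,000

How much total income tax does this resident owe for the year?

CHF 88,596

Regular tax:
  CHF 82,000 × 8% = CHF 6,560
  CHF 186,000 × 19% = CHF 35,340
  CHF 162,000 × 26% = CHF 42,120
  CHF 2,000 × 39% = CHF 780
  → CHF 84,800
  Less low-income housing credit CHF 2,000 → CHF 82,800

Tentative minimum tax:
  Adjusted income: CHF 432,000 + CHF 28,000 + CHF 55,000 = CHF 515,000
  Exemption: CHF 81,000 − 20% × (CHF 515,000 − CHF 224,000) = CHF 81,000 − CHF 58,200 = CHF 22,800
  Base: CHF 515,000 − CHF 22,800 = CHF 492,200
  CHF 492,200 × 18% = CHF 88,596

CHF 88,596 > CHF 82,800, so the tentative minimum tax is the binding amount.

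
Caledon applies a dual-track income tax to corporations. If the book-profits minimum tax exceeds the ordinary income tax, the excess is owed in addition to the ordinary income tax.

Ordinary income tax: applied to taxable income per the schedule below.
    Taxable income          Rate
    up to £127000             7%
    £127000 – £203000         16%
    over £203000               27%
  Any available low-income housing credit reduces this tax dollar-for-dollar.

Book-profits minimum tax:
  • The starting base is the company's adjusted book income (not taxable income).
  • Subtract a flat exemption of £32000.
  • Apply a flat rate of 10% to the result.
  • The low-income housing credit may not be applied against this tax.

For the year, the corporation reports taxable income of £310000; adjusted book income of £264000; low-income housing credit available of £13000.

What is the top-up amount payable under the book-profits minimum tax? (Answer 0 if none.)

£0

Book-profits minimum tax:
  Base (adjusted book income): £264000
  Less exemption £32000 → base £232000
  £232000 × 10% = £23200

Ordinary income tax:
  £127000 × 7% = £8890
  £76000 × 16% = £12160
  £107000 × 27% = £28890
  → £49940
  Less low-income housing credit £13000 → £36940

£23200 ≤ £36940, so no add-on is due.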